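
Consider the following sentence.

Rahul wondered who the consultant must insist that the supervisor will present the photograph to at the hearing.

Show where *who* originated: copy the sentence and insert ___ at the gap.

Before movement: The consultant must insist that the supervisor will present the photograph to who at the hearing.
The filler 'who' is interpreted as the object of the preposition 'to' (recipient of 'present'). The gap is right after 'to'.

Rahul wondered who the consultant must insist that the supervisor will present the photograph to ___ at the hearing.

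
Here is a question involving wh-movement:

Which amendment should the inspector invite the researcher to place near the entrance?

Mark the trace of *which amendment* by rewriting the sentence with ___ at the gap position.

In situ: The inspector should invite the researcher to place which amendment near the entrance.
'which amendment' is the direct object of 'place'. The gap is right after 'place'.

Which amendment should the inspector invite the researcher to place ___ near the entrance?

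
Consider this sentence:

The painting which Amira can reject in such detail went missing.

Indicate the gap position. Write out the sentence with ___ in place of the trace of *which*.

The painting which Amira can reject ___ in such detail went missing.

'which' is the direct object of 'reject'. The gap is right after 'reject'.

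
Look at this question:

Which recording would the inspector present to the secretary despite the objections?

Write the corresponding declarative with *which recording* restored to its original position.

'which recording' functions as the direct object of 'present'. Fronting leaves a gap immediately after 'present':
Which recording would the inspector present ___ to the secretary despite the objections?

The inspector would present which recording to the secretary despite the objections.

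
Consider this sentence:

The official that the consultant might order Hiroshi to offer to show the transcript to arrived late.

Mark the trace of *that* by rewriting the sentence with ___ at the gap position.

The official that the consultant might order Hiroshi to offer to show the transcript to ___ arrived late.

'that' functions as the object of the preposition 'to' (recipient of 'show'). The gap is right after 'to'.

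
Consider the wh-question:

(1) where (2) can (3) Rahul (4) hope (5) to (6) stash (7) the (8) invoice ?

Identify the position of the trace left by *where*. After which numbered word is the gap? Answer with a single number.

In situ: Rahul can hope to stash the invoice where.
The filler 'where' is interpreted as the locative complement of 'stash'. Wh-movement fronts it, leaving a gap right after 'invoice':
Where can Rahul hope to stash the invoice ___?
'invoice' is word 8.

8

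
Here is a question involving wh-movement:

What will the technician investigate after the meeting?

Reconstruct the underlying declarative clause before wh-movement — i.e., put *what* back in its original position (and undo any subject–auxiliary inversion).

The filler 'what' is interpreted as the direct object of 'investigate'. Fronting leaves a gap immediately after 'investigate':
What will the technician investigate ___ after the meeting?

The technician will investigate what after the meeting.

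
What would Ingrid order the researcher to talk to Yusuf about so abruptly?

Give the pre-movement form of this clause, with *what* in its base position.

Ingrid would order the researcher to talk to Yusuf about what so abruptly.

'what' functions as the object of the preposition 'about'. Fronting leaves a gap immediately after 'about':
What would Ingrid order the researcher to talk to Yusuf about ___ so abruptly?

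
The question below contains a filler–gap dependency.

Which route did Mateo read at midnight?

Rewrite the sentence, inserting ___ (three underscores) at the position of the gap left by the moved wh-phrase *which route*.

Pre-movement form: Mateo did read which route at midnight.
The filler 'which route' is interpreted as the direct object of 'read'. The gap is right after 'read'.

Which route did Mateo read ___ at midnight?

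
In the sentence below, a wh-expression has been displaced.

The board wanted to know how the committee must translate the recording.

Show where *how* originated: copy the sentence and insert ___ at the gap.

The board wanted to know how the committee must translate the recording ___.

Pre-movement form: The committee must translate the recording how.
'how' functions as the manner adjunct. The gap is right after 'recording'.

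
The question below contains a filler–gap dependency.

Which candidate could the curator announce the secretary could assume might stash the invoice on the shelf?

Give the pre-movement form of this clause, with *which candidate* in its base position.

'which candidate' functions as the subject of the clause embedded under 'assume'. Fronting leaves a gap immediately after 'assume':
Which candidate could the curator announce the secretary could assume ___ might stash the invoice on the shelf?

The curator could announce the secretary could assume which candidate might stash the invoice on the shelf.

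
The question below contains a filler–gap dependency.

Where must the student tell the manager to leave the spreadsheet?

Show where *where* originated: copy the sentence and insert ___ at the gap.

Before movement: The student must tell the manager to leave the spreadsheet where.
'where' functions as the locative complement of 'leave'. The gap is right after 'spreadsheet'.

Where must the student tell the manager to leave the spreadsheet ___?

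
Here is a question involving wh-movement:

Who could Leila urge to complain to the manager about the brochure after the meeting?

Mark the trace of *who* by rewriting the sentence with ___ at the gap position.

Before movement: Leila could urge who to complain to the manager about the brochure after the meeting.
'who' functions as the direct object of 'urge'. The gap is right after 'urge'.

Who could Leila urge ___ to complain to the manager about the brochure after the meeting?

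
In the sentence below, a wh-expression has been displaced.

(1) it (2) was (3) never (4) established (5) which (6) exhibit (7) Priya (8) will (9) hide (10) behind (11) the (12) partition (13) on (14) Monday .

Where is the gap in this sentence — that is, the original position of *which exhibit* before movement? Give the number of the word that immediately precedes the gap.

9

Pre-movement form: Priya will hide which exhibit behind the partition on Monday.
'which exhibit' is the direct object of 'hide'. Wh-movement fronts it, leaving a gap right after 'hide':
It was never established which exhibit Priya will hide ___ behind the partition on Monday.
'hide' is word 9.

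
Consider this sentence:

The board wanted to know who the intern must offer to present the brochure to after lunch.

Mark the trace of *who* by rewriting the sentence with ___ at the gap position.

The board wanted to know who the intern must offer to present the brochure to ___ after lunch.

Underlying clause: The intern must offer to present the brochure to who after lunch.
'who' functions as the object of the preposition 'to' (recipient of 'present'). The gap is right after 'to'.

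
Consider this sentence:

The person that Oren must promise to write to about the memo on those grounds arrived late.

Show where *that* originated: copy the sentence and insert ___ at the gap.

'that' is the object of the preposition 'to'. The gap is right after 'to'.

The person that Oren must promise to write to ___ about the memo on those grounds arrived late.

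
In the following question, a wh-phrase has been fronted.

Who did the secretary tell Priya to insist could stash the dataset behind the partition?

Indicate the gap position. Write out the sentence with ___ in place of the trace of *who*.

Who did the secretary tell Priya to insist ___ could stash the dataset behind the partition?

Underlying clause: The secretary did tell Priya to insist who could stash the dataset behind the partition.
'who' functions as the subject of the clause embedded under 'insist'. The gap is right after 'insist'.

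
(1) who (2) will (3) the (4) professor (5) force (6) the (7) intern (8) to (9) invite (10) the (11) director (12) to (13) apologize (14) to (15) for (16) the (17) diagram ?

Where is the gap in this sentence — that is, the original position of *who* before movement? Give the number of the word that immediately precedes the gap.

Underlying clause: The professor will force the intern to invite the director to apologize to who for the diagram.
The filler 'who' is interpreted as the object of the preposition 'to'. Wh-movement fronts it, leaving a gap right after 'to':
Who will the professor force the intern to invite the director to apologize to ___ for the diagram?
'to' is word 14.

14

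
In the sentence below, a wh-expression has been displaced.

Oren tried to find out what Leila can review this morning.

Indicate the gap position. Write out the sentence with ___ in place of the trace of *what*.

Pre-movement form: Leila can review what this morning.
'what' functions as the direct object of 'review'. The gap is right after 'review'.

Oren tried to find out what Leila can review ___ this morning.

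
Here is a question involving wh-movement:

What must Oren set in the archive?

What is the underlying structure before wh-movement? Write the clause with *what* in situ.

'what' is the direct object of 'set'. Wh-movement fronts it, leaving a gap right after 'set':
What must Oren set ___ in the archive?

Oren must set what in the archive.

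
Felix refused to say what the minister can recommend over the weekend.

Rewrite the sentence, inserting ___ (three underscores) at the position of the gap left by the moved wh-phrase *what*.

Pre-movement form: The minister can recommend what over the weekend.
The filler 'what' is interpreted as the direct object of 'recommend'. The gap is right after 'recommend'.

Felix refused to say what the minister can recommend ___ over the weekend.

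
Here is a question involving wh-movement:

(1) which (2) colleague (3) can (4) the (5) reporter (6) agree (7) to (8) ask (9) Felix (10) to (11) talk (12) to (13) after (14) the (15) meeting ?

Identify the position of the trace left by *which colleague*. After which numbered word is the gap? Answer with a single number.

12

Pre-movement form: The reporter can agree to ask Felix to talk to which colleague after the meeting.
The filler 'which colleague' is interpreted as the object of the preposition 'to'. Fronting leaves a gap immediately after 'to':
Which colleague can the reporter agree to ask Felix to talk to ___ after the meeting?
'to' is word 12.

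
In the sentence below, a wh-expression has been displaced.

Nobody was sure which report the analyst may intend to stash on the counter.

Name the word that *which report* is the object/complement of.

Before movement: The analyst may intend to stash which report on the counter.
'which report' is the direct object of 'stash'. Fronting leaves a gap immediately after 'stash':
Nobody was sure which report the analyst may intend to stash ___ on the counter.

stash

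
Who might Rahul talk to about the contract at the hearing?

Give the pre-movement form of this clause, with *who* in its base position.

Rahul might talk to who about the contract at the hearing.

'who' is the object of the preposition 'to'. It moves to the left edge, and the trace sits right after 'to':
Who might Rahul talk to ___ about the contract at the hearing?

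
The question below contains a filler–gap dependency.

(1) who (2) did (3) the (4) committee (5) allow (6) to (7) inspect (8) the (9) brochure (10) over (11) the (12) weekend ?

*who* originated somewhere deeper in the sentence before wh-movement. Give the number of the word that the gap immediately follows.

5

Pre-movement form: The committee did allow who to inspect the brochure over the weekend.
'who' is the direct object of 'allow'. It moves to the left edge, and the trace sits right after 'allow':
Who did the committee allow ___ to inspect the brochure over the weekend?
'allow' is word 5.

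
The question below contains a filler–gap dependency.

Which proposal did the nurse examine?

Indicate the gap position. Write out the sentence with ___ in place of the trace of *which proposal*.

Before movement: The nurse did examine which proposal.
The filler 'which proposal' is interpreted as the direct object of 'examine'. The gap is right after 'examine'.

Which proposal did the nurse examine ___?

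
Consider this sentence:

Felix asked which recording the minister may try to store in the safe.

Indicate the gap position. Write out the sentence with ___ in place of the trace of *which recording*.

Felix asked which recording the minister may try to store ___ in the safe.

Before movement: The minister may try to store which recording in the safe.
The filler 'which recording' is interpreted as the direct object of 'store'. The gap is right after 'store'.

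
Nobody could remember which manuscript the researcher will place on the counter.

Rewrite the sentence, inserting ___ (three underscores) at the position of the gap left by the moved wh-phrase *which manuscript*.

Before movement: The researcher will place which manuscript on the counter.
The filler 'which manuscript' is interpreted as the direct object of 'place'. The gap is right after 'place'.

Nobody could remember which manuscript the researcher will place ___ on the counter.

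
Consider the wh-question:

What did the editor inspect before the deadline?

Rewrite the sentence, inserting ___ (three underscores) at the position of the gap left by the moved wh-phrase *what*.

What did the editor inspect ___ before the deadline?

Pre-movement form: The editor did inspect what before the deadline.
The filler 'what' is interpreted as the direct object of 'inspect'. The gap is right after 'inspect'.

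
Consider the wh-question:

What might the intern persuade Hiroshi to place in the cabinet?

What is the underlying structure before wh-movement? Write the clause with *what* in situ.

'what' functions as the direct object of 'place'. It moves to the left edge, and the trace sits right after 'place':
What might the intern persuade Hiroshi to place ___ in the cabinet?

The intern might persuade Hiroshi to place what in the cabinet.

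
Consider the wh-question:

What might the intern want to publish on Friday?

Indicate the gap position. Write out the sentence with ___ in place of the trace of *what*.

Pre-movement form: The intern might want to publish what on Friday.
'what' functions as the direct object of 'publish'. The gap is right after 'publish'.

What might the intern want to publish ___ on Friday?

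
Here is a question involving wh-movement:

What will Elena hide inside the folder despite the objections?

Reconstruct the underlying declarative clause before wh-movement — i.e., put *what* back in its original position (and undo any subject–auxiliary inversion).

The filler 'what' is interpreted as the direct object of 'hide'. It moves to the left edge, and the trace sits right after 'hide':
What will Elena hide ___ inside the folder despite the objections?

Elena will hide what inside the folder despite the objections.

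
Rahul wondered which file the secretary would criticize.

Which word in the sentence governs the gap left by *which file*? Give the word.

Before movement: The secretary would criticize which file.
'which file' is the direct object of 'criticize'. It moves to the left edge, and the trace sits right after 'criticize':
Rahul wondered which file the secretary would criticize ___.

criticize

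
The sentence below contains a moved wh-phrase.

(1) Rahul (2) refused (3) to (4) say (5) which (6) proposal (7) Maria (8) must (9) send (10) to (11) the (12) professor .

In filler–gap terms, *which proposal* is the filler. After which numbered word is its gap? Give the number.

9

Before movement: Maria must send which proposal to the professor.
'which proposal' is the direct object of 'send'. Wh-movement fronts it, leaving a gap right after 'send':
Rahul refused to say which proposal Maria must send ___ to the professor.
'send' is word 9.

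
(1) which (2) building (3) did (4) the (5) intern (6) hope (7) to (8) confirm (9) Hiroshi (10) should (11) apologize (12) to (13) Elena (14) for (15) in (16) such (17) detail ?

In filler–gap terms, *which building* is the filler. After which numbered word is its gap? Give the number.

14

Underlying clause: The intern did hope to confirm Hiroshi should apologize to Elena for which building in such detail.
The filler 'which building' is interpreted as the object of the preposition 'for'. It moves to the left edge, and the trace sits right after 'for':
Which building did the intern hope to confirm Hiroshi should apologize to Elena for ___ in such detail?
'for' is word 14.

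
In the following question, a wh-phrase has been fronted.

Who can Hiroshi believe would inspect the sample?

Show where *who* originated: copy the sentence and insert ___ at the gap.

Who can Hiroshi believe ___ would inspect the sample?

In situ: Hiroshi can believe who would inspect the sample.
'who' is the subject of the clause embedded under 'believe'. The gap is right after 'believe'.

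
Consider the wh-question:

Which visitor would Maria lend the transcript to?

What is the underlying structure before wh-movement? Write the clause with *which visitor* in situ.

Maria would lend the transcript to which visitor.

'which visitor' is the object of the preposition 'to' (recipient of 'lend'). Wh-movement fronts it, leaving a gap right after 'to':
Which visitor would Maria lend the transcript to ___?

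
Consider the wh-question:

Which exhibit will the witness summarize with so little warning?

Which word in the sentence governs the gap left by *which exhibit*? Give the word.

Underlying clause: The witness will summarize which exhibit with so little warning.
The filler 'which exhibit' is interpreted as the direct object of 'summarize'. Wh-movement fronts it, leaving a gap right after 'summarize':
Which exhibit will the witness summarize ___ with so little warning?

summarize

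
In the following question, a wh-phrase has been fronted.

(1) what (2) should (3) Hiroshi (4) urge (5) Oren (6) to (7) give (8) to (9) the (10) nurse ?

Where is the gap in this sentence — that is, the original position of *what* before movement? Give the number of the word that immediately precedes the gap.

7

In situ: Hiroshi should urge Oren to give what to the nurse.
'what' functions as the direct object of 'give'. Fronting leaves a gap immediately after 'give':
What should Hiroshi urge Oren to give ___ to the nurse?
'give' is word 7.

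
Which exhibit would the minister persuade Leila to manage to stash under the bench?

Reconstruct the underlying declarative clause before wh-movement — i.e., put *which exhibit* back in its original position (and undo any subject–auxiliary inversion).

The minister would persuade Leila to manage to stash which exhibit under the bench.

'which exhibit' is the direct object of 'stash'. Fronting leaves a gap immediately after 'stash':
Which exhibit would the minister persuade Leila to manage to stash ___ under the bench?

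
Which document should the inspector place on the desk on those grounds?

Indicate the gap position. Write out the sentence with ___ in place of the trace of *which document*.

Which document should the inspector place ___ on the desk on those grounds?

In situ: The inspector should place which document on the desk on those grounds.
'which document' functions as the direct object of 'place'. The gap is right after 'place'.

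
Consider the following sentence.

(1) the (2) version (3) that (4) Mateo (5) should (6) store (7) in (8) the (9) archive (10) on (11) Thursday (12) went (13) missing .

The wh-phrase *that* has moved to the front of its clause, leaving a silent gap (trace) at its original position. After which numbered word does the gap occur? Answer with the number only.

'that' functions as the direct object of 'store'. Fronting leaves a gap immediately after 'store':
The version that Mateo should store ___ in the archive on Thursday went missing.
'store' is word 6.

6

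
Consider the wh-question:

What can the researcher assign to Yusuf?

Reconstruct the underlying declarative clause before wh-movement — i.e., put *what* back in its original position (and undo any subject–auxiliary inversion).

The researcher can assign what to Yusuf.

'what' functions as the direct object of 'assign'. Wh-movement fronts it, leaving a gap right after 'assign':
What can the researcher assign ___ to Yusuf?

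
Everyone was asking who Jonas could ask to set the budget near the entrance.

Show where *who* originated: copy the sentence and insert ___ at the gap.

Before movement: Jonas could ask who to set the budget near the entrance.
'who' functions as the direct object of 'ask'. The gap is right after 'ask'.

Everyone was asking who Jonas could ask ___ to set the budget near the entrance.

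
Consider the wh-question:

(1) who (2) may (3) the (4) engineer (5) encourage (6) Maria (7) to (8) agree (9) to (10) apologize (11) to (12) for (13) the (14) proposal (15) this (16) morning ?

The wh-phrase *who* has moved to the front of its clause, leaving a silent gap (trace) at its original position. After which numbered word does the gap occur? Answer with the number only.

11

In situ: The engineer may encourage Maria to agree to apologize to who for the proposal this morning.
The filler 'who' is interpreted as the object of the preposition 'to'. Wh-movement fronts it, leaving a gap right after 'to':
Who may the engineer encourage Maria to agree to apologize to ___ for the proposal this morning?
'to' is word 11.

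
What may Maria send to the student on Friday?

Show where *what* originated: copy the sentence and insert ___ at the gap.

What may Maria send ___ to the student on Friday?

Pre-movement form: Maria may send what to the student on Friday.
'what' functions as the direct object of 'send'. The gap is right after 'send'.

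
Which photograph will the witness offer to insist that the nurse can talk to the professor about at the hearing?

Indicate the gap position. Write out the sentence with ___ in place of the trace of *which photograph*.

Pre-movement form: The witness will offer to insist that the nurse can talk to the professor about which photograph at the hearing.
'which photograph' functions as the object of the preposition 'about'. The gap is right after 'about'.

Which photograph will the witness offer to insist that the nurse can talk to the professor about ___ at the hearing?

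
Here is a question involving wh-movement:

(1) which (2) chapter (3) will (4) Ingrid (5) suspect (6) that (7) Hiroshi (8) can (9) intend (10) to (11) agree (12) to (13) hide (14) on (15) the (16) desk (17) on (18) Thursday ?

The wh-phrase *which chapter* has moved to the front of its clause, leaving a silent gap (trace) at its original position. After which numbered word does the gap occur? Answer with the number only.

Underlying clause: Ingrid will suspect that Hiroshi can intend to agree to hide which chapter on the desk on Thursday.
'which chapter' functions as the direct object of 'hide'. Wh-movement fronts it, leaving a gap right after 'hide':
Which chapter will Ingrid suspect that Hiroshi can intend to agree to hide ___ on the desk on Thursday?
'hide' is word 13.

13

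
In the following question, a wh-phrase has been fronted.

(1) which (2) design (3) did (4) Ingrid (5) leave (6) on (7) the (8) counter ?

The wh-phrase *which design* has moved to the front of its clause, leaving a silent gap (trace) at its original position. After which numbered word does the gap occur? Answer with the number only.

Before movement: Ingrid did leave which design on the counter.
The filler 'which design' is interpreted as the direct object of 'leave'. Wh-movement fronts it, leaving a gap right after 'leave':
Which design did Ingrid leave ___ on the counter?
'leave' is word 5.

5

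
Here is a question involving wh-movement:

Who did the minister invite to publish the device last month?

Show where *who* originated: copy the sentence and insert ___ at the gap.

In situ: The minister did invite who to publish the device last month.
'who' is the direct object of 'invite'. The gap is right after 'invite'.

Who did the minister invite ___ to publish the device last month?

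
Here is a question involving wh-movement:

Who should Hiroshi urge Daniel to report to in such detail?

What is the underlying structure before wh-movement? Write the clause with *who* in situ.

Hiroshi should urge Daniel to report to who in such detail.

The filler 'who' is interpreted as the object of the preposition 'to'. Fronting leaves a gap immediately after 'to':
Who should Hiroshi urge Daniel to report to ___ in such detail?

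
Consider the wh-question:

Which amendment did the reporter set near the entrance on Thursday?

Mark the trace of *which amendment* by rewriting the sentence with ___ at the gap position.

Which amendment did the reporter set ___ near the entrance on Thursday?

Underlying clause: The reporter did set which amendment near the entrance on Thursday.
'which amendment' is the direct object of 'set'. The gap is right after 'set'.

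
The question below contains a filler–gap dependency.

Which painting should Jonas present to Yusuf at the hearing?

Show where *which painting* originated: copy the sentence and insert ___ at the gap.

Pre-movement form: Jonas should present which painting to Yusuf at the hearing.
The filler 'which painting' is interpreted as the direct object of 'present'. The gap is right after 'present'.

Which painting should Jonas present ___ to Yusuf at the hearing?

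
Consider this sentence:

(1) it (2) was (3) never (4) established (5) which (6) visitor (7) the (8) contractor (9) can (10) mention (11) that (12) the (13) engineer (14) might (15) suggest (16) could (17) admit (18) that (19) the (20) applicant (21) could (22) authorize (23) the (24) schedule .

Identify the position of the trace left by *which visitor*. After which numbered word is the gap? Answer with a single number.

15

In situ: The contractor can mention that the engineer might suggest which visitor could admit that the applicant could authorize the schedule.
The filler 'which visitor' is interpreted as the subject of the clause embedded under 'suggest'. It moves to the left edge, and the trace sits right after 'suggest':
It was never established which visitor the contractor can mention that the engineer might suggest ___ could admit that the applicant could authorize the schedule.
'suggest' is word 15.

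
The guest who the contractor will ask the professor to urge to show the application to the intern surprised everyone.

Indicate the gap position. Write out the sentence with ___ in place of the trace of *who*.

The guest who the contractor will ask the professor to urge ___ to show the application to the intern surprised everyone.

'who' functions as the direct object of 'urge'. The gap is right after 'urge'.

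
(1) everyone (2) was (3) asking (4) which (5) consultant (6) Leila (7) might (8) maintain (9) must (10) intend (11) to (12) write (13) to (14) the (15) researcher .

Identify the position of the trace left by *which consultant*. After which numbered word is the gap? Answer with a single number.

Pre-movement form: Leila might maintain which consultant must intend to write to the researcher.
'which consultant' is the subject of the clause embedded under 'maintain'. Fronting leaves a gap immediately after 'maintain':
Everyone was asking which consultant Leila might maintain ___ must intend to write to the researcher.
'maintain' is word 8.

8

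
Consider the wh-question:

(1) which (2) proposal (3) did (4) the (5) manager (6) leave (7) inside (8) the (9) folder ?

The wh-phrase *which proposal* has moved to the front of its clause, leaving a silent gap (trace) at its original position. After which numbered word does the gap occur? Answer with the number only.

6

Before movement: The manager did leave which proposal inside the folder.
The filler 'which proposal' is interpreted as the direct object of 'leave'. Wh-movement fronts it, leaving a gap right after 'leave':
Which proposal did the manager leave ___ inside the folder?
'leave' is word 6.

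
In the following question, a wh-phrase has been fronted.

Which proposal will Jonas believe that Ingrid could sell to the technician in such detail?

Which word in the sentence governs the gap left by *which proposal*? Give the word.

sell

Pre-movement form: Jonas will believe that Ingrid could sell which proposal to the technician in such detail.
The filler 'which proposal' is interpreted as the direct object of 'sell'. It moves to the left edge, and the trace sits right after 'sell':
Which proposal will Jonas believe that Ingrid could sell ___ to the technician in such detail?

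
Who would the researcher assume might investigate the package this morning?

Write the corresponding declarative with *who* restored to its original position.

'who' is the subject of the clause embedded under 'assume'. It moves to the left edge, and the trace sits right after 'assume':
Who would the researcher assume ___ might investigate the package this morning?

The researcher would assume who might investigate the package this morning.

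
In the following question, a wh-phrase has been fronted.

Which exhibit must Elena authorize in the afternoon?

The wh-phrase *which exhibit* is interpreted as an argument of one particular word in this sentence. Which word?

authorize

Underlying clause: Elena must authorize which exhibit in the afternoon.
'which exhibit' functions as the direct object of 'authorize'. It moves to the left edge, and the trace sits right after 'authorize':
Which exhibit must Elena authorize ___ in the afternoon?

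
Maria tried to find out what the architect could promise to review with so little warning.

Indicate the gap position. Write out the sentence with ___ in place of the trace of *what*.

Underlying clause: The architect could promise to review what with so little warning.
'what' functions as the direct object of 'review'. The gap is right after 'review'.

Maria tried to find out what the architect could promise to review ___ with so little warning.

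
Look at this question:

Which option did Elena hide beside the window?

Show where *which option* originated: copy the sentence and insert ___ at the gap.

Which option did Elena hide ___ beside the window?

In situ: Elena did hide which option beside the window.
'which option' is the direct object of 'hide'. The gap is right after 'hide'.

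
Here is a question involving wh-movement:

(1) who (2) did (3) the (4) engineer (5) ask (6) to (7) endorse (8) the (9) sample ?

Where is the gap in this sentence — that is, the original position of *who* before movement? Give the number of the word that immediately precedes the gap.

In situ: The engineer did ask who to endorse the sample.
The filler 'who' is interpreted as the direct object of 'ask'. Wh-movement fronts it, leaving a gap right after 'ask':
Who did the engineer ask ___ to endorse the sample?
'ask' is word 5.

5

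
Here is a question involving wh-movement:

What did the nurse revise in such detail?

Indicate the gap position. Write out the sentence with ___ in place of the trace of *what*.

In situ: The nurse did revise what in such detail.
'what' functions as the direct object of 'revise'. The gap is right after 'revise'.

What did the nurse revise ___ in such detail?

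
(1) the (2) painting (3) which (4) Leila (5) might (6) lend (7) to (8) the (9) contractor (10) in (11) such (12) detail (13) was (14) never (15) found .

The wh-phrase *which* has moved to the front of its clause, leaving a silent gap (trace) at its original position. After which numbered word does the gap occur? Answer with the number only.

6

'which' is the direct object of 'lend'. Fronting leaves a gap immediately after 'lend':
The painting which Leila might lend ___ to the contractor in such detail was never found.
'lend' is word 6.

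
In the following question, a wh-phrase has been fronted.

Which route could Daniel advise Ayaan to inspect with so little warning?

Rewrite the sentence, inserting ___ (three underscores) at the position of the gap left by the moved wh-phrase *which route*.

Which route could Daniel advise Ayaan to inspect ___ with so little warning?

Before movement: Daniel could advise Ayaan to inspect which route with so little warning.
The filler 'which route' is interpreted as the direct object of 'inspect'. The gap is right after 'inspect'.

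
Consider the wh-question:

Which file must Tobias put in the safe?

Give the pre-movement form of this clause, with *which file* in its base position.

Tobias must put which file in the safe.

'which file' functions as the direct object of 'put'. It moves to the left edge, and the trace sits right after 'put':
Which file must Tobias put ___ in the safe?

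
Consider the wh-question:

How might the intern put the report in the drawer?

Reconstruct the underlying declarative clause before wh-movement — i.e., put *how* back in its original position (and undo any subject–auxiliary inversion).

The intern might put the report in the drawer how.

'how' functions as the manner adjunct. Wh-movement fronts it, leaving a gap right after 'drawer':
How might the intern put the report in the drawer ___?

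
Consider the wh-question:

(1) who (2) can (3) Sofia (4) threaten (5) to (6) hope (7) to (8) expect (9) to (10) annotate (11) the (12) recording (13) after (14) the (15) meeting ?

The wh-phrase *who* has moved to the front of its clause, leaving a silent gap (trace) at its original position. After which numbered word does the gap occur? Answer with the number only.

8

Before movement: Sofia can threaten to hope to expect who to annotate the recording after the meeting.
'who' functions as the direct object of 'expect'. It moves to the left edge, and the trace sits right after 'expect':
Who can Sofia threaten to hope to expect ___ to annotate the recording after the meeting?
'expect' is word 8.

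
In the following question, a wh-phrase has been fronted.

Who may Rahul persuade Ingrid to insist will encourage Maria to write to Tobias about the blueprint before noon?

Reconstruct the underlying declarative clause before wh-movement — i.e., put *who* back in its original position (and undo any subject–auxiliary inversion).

Rahul may persuade Ingrid to insist who will encourage Maria to write to Tobias about the blueprint before noon.

'who' is the subject of the clause embedded under 'insist'. Wh-movement fronts it, leaving a gap right after 'insist':
Who may Rahul persuade Ingrid to insist ___ will encourage Maria to write to Tobias about the blueprint before noon?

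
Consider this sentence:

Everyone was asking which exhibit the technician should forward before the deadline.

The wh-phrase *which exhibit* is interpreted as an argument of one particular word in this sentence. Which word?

forward

In situ: The technician should forward which exhibit before the deadline.
'which exhibit' functions as the direct object of 'forward'. Fronting leaves a gap immediately after 'forward':
Everyone was asking which exhibit the technician should forward ___ before the deadline.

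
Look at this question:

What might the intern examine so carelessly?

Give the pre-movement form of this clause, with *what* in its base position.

The intern might examine what so carelessly.

'what' is the direct object of 'examine'. Wh-movement fronts it, leaving a gap right after 'examine':
What might the intern examine ___ so carelessly?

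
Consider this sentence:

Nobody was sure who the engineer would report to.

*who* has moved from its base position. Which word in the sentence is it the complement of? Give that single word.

Before movement: The engineer would report to who.
'who' is the object of the preposition 'to'. Wh-movement fronts it, leaving a gap right after 'to':
Nobody was sure who the engineer would report to ___.

to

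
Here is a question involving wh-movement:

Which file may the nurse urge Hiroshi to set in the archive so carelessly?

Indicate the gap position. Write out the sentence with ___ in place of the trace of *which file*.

Before movement: The nurse may urge Hiroshi to set which file in the archive so carelessly.
'which file' functions as the direct object of 'set'. The gap is right after 'set'.

Which file may the nurse urge Hiroshi to set ___ in the archive so carelessly?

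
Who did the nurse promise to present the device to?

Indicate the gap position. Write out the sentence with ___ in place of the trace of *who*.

In situ: The nurse did promise to present the device to who.
The filler 'who' is interpreted as the object of the preposition 'to' (recipient of 'present'). The gap is right after 'to'.

Who did the nurse promise to present the device to ___?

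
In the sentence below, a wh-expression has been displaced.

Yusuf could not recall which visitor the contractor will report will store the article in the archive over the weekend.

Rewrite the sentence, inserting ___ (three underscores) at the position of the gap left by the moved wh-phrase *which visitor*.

Before movement: The contractor will report which visitor will store the article in the archive over the weekend.
'which visitor' is the subject of the clause embedded under 'report'. The gap is right after 'report'.

Yusuf could not recall which visitor the contractor will report ___ will store the article in the archive over the weekend.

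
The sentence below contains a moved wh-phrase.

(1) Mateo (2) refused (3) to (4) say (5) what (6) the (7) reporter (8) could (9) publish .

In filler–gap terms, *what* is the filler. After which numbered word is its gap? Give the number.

In situ: The reporter could publish what.
'what' is the direct object of 'publish'. Fronting leaves a gap immediately after 'publish':
Mateo refused to say what the reporter could publish ___.
'publish' is word 9.

9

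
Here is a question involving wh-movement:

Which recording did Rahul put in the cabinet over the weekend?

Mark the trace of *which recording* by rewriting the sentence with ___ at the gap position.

Pre-movement form: Rahul did put which recording in the cabinet over the weekend.
'which recording' functions as the direct object of 'put'. The gap is right after 'put'.

Which recording did Rahul put ___ in the cabinet over the weekend?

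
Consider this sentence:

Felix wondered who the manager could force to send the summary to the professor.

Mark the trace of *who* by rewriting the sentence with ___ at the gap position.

Pre-movement form: The manager could force who to send the summary to the professor.
'who' functions as the direct object of 'force'. The gap is right after 'force'.

Felix wondered who the manager could force ___ to send the summary to the professor.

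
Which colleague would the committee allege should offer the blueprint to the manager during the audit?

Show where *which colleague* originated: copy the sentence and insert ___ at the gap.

Before movement: The committee would allege which colleague should offer the blueprint to the manager during the audit.
'which colleague' is the subject of the clause embedded under 'allege'. The gap is right after 'allege'.

Which colleague would the committee allege ___ should offer the blueprint to the manager during the audit?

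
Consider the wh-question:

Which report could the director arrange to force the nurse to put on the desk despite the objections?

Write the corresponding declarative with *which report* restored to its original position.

The director could arrange to force the nurse to put which report on the desk despite the objections.

'which report' is the direct object of 'put'. Wh-movement fronts it, leaving a gap right after 'put':
Which report could the director arrange to force the nurse to put ___ on the desk despite the objections?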